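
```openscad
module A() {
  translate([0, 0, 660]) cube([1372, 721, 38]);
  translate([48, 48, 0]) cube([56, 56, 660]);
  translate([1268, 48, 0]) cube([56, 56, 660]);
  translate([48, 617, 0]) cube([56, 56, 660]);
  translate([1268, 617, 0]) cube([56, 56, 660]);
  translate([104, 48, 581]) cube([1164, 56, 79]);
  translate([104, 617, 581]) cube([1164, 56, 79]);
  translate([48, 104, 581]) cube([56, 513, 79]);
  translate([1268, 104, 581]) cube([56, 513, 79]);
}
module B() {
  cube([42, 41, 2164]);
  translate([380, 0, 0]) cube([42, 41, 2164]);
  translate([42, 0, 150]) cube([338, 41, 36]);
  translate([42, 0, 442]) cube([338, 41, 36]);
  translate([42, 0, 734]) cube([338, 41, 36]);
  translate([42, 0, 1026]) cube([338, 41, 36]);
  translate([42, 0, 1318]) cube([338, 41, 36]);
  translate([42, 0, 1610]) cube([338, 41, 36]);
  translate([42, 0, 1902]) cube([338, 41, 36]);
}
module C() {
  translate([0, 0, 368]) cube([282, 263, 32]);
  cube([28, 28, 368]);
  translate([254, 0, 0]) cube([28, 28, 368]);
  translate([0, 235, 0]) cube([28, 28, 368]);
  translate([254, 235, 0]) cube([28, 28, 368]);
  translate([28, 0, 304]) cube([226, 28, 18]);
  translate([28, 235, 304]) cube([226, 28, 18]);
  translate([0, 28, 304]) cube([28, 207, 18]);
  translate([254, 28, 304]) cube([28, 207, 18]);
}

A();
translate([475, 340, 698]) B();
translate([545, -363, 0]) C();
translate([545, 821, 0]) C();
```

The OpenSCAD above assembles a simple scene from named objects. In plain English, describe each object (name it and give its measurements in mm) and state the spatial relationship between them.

A is a table with a 1372×721 mm rectangular top, 38 mm thick, top surface at z = 698 mm, supported by four 56×56 mm square legs, each inset 48 mm from the nearest pair of top edges, running from the floor. Four apron rails, 56 mm thick and 79 mm tall, run between adjacent legs with their top edges flush with the underside of the top and their outer faces flush with the legs' outer faces.

B is a straight ladder. Two 42×41 mm vertical rails, 2164 mm tall, stand 422 mm apart (outside-to-outside) with their front faces coplanar on the −y side. 7 rungs, each 41 mm deep and 36 mm tall, span between the inner faces of the rails, front faces flush with the rails. The lowest rung's underside is at z = 150 mm and rungs are spaced 292 mm apart (underside to underside).

C is a four-legged stool. The seat is 282×263 mm, 32 mm thick, top at z = 400 mm. It stands on four square legs, each 28×28 mm in cross-section, from z = 0 to the seat underside, each flush with a corner of the seat. Four stretchers, 28 mm wide and 18 mm tall, connect adjacent legs with their undersides at z = 304 mm, each running between the inner faces of the legs it joins and aligned with the legs' outer faces on the other axis.

The ladder is on top of the table, centred. Two stools sit around the table at the −y, +y sides.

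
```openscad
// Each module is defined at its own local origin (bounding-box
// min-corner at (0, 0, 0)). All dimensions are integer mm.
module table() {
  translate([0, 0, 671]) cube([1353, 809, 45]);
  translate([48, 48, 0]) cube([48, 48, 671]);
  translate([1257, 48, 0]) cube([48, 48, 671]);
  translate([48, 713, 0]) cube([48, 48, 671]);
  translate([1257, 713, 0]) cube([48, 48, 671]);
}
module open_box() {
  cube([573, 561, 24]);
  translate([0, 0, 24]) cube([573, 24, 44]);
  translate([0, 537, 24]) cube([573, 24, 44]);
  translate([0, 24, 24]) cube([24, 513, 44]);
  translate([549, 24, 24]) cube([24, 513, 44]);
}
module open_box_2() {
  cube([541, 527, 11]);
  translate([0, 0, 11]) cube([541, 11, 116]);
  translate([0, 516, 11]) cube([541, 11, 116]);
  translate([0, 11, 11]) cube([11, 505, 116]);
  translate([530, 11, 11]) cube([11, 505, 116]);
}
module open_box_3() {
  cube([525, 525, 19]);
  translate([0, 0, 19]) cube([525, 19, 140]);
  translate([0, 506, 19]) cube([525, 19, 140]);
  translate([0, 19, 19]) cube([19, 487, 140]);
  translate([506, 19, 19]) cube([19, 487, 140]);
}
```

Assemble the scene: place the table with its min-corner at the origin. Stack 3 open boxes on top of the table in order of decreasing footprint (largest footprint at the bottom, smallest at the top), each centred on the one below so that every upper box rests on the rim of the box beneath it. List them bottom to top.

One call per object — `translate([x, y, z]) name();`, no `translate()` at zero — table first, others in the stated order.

table();
translate([390, 124, 716]) open_box();
translate([406, 141, 784]) open_box_2();
translate([414, 142, 911]) open_box_3();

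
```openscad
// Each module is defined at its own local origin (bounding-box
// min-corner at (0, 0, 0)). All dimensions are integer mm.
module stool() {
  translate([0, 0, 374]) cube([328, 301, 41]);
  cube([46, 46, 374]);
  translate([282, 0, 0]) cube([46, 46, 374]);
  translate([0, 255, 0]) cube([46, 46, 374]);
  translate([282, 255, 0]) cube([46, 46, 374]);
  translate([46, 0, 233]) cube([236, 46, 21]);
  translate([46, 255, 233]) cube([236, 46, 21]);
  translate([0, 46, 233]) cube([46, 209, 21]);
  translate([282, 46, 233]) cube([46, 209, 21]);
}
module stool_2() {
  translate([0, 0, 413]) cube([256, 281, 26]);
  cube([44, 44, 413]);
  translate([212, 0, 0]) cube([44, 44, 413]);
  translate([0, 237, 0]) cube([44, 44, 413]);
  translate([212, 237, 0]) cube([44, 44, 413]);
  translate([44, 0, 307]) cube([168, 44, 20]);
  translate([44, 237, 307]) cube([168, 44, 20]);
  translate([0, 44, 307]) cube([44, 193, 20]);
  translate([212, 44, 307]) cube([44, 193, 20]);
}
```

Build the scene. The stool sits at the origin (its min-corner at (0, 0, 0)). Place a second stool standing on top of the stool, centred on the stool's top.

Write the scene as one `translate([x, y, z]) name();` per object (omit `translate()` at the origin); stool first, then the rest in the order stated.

stool();
translate([36, 10, 415]) stool_2();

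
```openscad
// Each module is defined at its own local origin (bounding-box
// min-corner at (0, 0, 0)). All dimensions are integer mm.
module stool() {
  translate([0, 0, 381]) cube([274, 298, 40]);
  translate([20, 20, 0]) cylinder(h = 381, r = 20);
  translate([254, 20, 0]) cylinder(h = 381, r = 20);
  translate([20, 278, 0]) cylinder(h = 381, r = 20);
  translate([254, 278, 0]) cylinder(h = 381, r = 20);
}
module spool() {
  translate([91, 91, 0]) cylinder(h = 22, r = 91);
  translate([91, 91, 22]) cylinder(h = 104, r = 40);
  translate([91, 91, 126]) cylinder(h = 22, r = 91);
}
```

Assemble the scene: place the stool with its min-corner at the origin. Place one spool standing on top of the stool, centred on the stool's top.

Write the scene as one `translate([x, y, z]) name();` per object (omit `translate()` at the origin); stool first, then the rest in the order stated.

stool();
translate([46, 58, 421]) spool();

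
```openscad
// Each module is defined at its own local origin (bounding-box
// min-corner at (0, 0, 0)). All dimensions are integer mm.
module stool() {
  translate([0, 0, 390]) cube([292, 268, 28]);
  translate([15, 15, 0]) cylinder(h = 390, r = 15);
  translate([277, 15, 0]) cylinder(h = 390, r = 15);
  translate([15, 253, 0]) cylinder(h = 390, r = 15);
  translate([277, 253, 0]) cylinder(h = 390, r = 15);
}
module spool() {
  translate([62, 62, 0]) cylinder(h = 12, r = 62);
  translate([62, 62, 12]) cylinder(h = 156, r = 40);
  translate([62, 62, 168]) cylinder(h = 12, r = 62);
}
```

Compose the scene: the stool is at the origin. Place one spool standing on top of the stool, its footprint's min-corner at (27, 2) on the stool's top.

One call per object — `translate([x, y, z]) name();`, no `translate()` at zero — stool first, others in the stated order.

stool();
translate([27, 2, 418]) spool();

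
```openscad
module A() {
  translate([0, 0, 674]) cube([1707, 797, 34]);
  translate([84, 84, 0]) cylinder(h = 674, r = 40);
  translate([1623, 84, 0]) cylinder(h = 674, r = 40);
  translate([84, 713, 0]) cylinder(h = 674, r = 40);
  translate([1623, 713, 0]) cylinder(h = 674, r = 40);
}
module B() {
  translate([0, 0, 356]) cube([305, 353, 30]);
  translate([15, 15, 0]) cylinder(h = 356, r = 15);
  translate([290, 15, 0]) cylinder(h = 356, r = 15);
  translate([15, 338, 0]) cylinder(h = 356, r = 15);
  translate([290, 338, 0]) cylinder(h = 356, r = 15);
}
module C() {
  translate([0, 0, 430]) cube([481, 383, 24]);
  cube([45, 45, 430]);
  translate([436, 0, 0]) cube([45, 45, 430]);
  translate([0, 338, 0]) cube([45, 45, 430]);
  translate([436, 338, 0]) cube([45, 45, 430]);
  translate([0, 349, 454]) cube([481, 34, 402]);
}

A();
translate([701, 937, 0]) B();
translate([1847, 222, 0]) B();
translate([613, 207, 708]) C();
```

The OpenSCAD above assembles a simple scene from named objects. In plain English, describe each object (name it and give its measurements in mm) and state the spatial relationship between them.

A is a rectangular dining table. The top is 1707×797×34 mm with its upper surface at z = 708 mm. It stands on four round legs of 80 mm diameter, each leg's bounding box inset 44 mm from the nearest pair of top edges, running from the floor to the underside of the top.

B is a four-legged stool. The seat is a 305×353×30 mm slab whose top surface is at z = 386 mm; four round legs, each 30 mm in diameter, run from the floor (z = 0) to the underside of the seat, each leg's axis is inset half a diameter from the nearest pair of seat edges (so the leg's bounding box is flush with the corner).

C is a chair: 481×383 mm seat, 24 mm thick, top at z = 454 mm, on four 45 mm square corner legs flush with the seat edges. A 34 mm thick backrest slab spans the full seat width, extending 402 mm above the seat top, its back face flush with the seat's +y edge.

Two stools sit around the table at the +y, +x sides. The chair is on top of the table, centred.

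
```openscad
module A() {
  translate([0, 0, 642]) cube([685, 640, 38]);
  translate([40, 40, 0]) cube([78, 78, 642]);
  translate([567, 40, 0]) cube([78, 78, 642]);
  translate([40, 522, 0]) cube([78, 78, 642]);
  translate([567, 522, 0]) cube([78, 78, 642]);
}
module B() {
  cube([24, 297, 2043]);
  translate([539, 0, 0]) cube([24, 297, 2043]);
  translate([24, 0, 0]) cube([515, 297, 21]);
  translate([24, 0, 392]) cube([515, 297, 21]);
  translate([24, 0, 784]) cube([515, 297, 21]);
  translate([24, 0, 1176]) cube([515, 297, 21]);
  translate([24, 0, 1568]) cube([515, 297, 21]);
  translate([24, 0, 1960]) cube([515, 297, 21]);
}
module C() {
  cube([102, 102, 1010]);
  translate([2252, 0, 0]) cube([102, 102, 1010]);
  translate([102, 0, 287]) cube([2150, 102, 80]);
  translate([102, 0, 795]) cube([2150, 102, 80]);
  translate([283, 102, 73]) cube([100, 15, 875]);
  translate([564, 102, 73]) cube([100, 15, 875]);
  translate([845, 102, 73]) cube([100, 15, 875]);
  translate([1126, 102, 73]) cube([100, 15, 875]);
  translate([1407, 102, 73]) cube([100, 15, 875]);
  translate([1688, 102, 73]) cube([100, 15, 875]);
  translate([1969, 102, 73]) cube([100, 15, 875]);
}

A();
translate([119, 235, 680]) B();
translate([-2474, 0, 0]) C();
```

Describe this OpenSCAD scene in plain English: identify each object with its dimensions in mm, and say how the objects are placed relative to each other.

A is a rectangular dining table. The top is 685×640×38 mm with its upper surface at z = 680 mm. It stands on four 78×78 mm square legs, each inset 40 mm from the nearest pair of top edges, running from the floor to the underside of the top.

B is an open bookshelf. Two side panels, each 24 mm thick, 297 mm deep and 2043 mm tall, stand 563 mm apart (outside-to-outside). Between them sit 6 shelves, each 21 mm thick and 297 mm deep, spanning the full gap between the sides. The bottom shelf rests on the floor (its underside at z = 0) and the clear gap between one shelf's top and the next shelf's underside is 371 mm.

C is a fence section. Two 102×102 mm posts, 1010 mm tall, stand on the floor with a clear span of 2150 mm between their inner faces. Two horizontal rails of 102×80 mm section span the gap between the posts with their undersides at z = 287 mm and z = 795 mm, flush with the posts' −y face. 7 pickets, each 100 mm wide, 15 mm thick and 875 mm tall, are fixed to the +y face of the rails with their bottoms at z = 73 mm, evenly spaced across the span with equal gaps (rounded down to the nearest mm) at the −x end and between each pair — any rounding remainder accumulates at the +x end.

The bookshelf is on top of the table. The fence section is on the floor beside the table on its −x side.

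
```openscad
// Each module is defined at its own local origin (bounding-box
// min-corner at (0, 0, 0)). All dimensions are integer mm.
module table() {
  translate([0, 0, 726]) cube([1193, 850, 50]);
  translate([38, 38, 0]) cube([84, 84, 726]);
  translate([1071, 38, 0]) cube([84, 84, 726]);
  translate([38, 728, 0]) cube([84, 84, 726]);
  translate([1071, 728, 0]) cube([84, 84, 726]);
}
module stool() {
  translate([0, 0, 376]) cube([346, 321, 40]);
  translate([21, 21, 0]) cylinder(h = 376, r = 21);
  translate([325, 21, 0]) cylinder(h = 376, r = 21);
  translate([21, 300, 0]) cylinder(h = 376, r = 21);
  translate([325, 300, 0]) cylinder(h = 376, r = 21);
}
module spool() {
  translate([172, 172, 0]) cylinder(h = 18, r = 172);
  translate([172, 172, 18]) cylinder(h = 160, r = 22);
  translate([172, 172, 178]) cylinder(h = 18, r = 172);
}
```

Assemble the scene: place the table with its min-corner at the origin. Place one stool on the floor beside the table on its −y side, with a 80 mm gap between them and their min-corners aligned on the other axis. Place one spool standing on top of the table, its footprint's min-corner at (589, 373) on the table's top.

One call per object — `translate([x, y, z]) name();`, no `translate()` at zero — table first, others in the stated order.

table();
translate([0, -401, 0]) stool();
translate([589, 373, 776]) spool();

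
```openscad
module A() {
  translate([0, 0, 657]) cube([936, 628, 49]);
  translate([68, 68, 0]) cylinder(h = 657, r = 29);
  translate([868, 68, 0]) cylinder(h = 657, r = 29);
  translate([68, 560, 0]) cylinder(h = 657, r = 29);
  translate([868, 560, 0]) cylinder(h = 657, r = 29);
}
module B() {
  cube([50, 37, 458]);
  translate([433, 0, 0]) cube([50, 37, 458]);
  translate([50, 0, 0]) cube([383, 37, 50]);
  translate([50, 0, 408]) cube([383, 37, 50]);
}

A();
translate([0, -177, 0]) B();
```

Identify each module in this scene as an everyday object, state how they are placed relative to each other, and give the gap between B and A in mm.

A is a table. B is a picture frame. The picture frame is on the floor beside the table on its −y side. The gap between the picture frame and the table is 140 mm.

The picture frame's nearest face is 140 mm from the table's −y face.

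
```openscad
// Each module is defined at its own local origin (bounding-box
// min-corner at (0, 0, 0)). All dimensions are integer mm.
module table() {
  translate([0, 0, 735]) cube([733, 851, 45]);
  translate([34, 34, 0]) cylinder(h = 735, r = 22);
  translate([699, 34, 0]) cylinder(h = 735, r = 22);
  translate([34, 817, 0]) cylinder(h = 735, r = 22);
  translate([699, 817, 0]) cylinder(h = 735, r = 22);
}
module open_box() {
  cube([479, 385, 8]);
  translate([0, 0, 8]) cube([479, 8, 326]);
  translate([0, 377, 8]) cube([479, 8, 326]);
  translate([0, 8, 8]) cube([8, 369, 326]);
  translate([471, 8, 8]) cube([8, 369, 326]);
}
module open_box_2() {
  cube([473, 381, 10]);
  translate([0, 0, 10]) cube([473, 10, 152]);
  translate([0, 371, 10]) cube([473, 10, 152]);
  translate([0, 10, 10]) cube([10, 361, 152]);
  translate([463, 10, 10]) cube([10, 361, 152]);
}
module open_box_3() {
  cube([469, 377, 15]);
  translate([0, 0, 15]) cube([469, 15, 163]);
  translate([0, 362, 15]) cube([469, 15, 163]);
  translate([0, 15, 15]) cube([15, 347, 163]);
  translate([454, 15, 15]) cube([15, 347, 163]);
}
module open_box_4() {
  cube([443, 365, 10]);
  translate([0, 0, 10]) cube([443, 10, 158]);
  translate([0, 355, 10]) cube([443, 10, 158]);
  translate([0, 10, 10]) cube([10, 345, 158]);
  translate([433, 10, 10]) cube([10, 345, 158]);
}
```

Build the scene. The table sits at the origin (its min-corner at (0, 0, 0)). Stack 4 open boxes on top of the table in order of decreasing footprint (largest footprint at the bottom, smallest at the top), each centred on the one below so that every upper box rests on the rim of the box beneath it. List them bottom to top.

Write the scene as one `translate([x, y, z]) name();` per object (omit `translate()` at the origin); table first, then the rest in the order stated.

table();
translate([127, 233, 780]) open_box();
translate([130, 235, 1114]) open_box_2();
translate([132, 237, 1276]) open_box_3();
translate([145, 243, 1454]) open_box_4();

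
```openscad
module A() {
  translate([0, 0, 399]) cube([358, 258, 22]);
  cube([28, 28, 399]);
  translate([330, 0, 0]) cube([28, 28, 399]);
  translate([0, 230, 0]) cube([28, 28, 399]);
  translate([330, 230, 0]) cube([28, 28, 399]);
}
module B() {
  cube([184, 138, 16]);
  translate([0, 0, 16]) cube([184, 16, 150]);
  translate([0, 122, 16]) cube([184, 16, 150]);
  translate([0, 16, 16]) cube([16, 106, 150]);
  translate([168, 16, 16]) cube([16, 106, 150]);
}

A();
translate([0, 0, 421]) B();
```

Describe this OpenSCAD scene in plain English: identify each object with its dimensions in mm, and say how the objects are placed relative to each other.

A is a simple wooden stool: a rectangular seat 358 mm (x) by 258 mm (y), 22 mm thick, top face at z = 421 mm, on four square legs, each 28×28 mm in cross-section. The legs rest on z = 0, each flush with a corner of the seat.

B is an open storage box with external size 184×138×166 mm and wall thickness 16 mm (the base is also 16 mm thick). The base covers the whole footprint; the four walls stand on the base, with the y-facing walls full-width and the x-facing walls fitting between their inner faces.

The open box is on top of the stool.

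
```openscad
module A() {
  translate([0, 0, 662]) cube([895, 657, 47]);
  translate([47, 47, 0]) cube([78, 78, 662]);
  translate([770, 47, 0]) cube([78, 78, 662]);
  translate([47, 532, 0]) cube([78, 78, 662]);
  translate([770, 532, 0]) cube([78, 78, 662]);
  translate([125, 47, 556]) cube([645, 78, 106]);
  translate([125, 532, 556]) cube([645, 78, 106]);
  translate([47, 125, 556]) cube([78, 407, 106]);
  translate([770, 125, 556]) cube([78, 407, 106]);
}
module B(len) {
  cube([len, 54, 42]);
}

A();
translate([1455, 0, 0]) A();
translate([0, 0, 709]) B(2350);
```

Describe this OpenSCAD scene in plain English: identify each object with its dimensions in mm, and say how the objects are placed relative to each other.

A is a rectangular dining table. The top is 895×657×47 mm with its upper surface at z = 709 mm. It stands on four 78×78 mm square legs, each inset 47 mm from the nearest pair of top edges, running from the floor to the underside of the top. Four apron rails, 78 mm thick and 106 mm tall, run between adjacent legs with their top edges flush with the underside of the top and their outer faces flush with the legs' outer faces.

B is a rectangular beam 2350 mm long (x), 54 mm deep (y), 42 mm thick (z).

The beam spans the tops of two tables placed 560 mm apart, resting at z = 709 mm.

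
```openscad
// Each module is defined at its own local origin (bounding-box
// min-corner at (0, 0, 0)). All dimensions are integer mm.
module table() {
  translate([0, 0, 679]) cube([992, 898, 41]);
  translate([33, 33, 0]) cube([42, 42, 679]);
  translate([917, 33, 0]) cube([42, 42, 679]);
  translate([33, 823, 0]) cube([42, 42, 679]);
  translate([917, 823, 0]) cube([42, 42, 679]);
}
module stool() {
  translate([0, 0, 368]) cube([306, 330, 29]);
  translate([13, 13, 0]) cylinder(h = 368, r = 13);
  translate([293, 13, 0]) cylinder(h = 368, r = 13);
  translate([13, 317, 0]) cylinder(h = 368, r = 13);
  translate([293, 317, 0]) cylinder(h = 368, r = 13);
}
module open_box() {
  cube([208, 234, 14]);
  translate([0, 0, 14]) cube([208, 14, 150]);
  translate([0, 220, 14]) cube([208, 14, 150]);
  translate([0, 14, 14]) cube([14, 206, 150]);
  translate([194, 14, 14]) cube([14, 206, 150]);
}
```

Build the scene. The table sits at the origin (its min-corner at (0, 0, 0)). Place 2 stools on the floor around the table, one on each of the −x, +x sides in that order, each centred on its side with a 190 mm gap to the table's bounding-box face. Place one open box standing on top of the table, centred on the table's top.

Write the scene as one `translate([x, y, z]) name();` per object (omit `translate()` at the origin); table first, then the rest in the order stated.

table();
translate([-496, 284, 0]) stool();
translate([1182, 284, 0]) stool();
translate([392, 332, 720]) open_box();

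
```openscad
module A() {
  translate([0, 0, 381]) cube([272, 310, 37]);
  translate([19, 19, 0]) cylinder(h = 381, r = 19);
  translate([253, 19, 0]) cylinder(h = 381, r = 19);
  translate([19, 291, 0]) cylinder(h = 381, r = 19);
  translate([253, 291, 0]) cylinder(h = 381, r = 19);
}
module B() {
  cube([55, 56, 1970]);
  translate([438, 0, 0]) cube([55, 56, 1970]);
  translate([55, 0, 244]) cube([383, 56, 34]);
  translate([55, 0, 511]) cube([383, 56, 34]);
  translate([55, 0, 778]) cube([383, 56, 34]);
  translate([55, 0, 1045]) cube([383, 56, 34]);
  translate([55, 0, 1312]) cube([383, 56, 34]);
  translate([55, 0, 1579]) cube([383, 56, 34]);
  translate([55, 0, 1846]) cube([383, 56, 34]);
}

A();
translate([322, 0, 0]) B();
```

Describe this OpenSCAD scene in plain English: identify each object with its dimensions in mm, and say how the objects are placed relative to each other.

A is a four-legged stool. The seat is 272×310 mm, 37 mm thick, top at z = 418 mm. It stands on four round legs, each 38 mm in diameter, from z = 0 to the seat underside, each leg's axis is inset half a diameter from the nearest pair of seat edges (so the leg's bounding box is flush with the corner).

B is a wooden ladder with two side rails of 55×56 mm section and 1970 mm height, set 493 mm apart overall. Between them run 7 rectangular rungs (56 mm deep, 34 mm thick), front faces flush with the rails' −y face. The bottom of the first rung is 244 mm above the floor and each subsequent rung is 267 mm higher than the one below.

The ladder is on the floor beside the stool on its +x side.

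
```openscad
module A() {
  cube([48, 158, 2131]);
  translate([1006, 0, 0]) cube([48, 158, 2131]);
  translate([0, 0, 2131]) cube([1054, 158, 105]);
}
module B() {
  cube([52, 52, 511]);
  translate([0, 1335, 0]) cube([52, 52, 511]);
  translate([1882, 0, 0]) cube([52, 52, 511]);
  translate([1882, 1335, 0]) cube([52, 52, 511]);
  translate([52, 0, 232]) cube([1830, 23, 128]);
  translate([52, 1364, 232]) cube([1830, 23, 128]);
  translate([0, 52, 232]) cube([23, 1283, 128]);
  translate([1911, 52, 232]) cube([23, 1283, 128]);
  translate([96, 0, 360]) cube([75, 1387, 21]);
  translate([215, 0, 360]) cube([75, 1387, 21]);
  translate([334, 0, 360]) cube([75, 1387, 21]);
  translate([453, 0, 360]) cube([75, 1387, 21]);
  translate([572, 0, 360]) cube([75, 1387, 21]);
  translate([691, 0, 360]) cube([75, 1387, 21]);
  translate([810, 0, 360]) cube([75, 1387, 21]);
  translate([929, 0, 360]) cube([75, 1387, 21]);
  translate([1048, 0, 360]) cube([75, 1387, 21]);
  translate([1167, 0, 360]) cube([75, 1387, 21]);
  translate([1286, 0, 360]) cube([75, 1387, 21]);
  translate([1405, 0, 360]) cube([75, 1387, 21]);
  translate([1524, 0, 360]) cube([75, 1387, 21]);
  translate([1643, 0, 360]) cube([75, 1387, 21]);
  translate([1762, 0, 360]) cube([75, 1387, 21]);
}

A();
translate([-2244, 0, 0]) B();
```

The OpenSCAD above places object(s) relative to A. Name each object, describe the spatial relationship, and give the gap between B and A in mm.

The bed frame's nearest face is 310 mm from the door frame's −x face.

A is a door frame. B is a bed frame. The bed frame is on the floor beside the door frame on its −x side. The gap between the bed frame and the door frame is 310 mm.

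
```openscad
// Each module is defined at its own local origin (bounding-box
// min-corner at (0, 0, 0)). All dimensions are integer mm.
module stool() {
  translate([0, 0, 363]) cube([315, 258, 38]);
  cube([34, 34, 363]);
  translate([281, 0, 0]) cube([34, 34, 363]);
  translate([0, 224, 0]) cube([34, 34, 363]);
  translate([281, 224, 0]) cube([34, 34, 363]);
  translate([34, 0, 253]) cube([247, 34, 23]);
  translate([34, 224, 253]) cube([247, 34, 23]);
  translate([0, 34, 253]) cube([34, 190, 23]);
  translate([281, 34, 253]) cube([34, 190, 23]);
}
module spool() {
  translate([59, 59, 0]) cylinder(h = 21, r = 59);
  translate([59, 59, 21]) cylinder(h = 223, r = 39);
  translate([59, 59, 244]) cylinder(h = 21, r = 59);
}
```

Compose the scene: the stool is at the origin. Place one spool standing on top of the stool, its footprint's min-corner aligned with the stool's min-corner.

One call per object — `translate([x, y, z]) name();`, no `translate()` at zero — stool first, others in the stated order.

stool();
translate([0, 0, 401]) spool();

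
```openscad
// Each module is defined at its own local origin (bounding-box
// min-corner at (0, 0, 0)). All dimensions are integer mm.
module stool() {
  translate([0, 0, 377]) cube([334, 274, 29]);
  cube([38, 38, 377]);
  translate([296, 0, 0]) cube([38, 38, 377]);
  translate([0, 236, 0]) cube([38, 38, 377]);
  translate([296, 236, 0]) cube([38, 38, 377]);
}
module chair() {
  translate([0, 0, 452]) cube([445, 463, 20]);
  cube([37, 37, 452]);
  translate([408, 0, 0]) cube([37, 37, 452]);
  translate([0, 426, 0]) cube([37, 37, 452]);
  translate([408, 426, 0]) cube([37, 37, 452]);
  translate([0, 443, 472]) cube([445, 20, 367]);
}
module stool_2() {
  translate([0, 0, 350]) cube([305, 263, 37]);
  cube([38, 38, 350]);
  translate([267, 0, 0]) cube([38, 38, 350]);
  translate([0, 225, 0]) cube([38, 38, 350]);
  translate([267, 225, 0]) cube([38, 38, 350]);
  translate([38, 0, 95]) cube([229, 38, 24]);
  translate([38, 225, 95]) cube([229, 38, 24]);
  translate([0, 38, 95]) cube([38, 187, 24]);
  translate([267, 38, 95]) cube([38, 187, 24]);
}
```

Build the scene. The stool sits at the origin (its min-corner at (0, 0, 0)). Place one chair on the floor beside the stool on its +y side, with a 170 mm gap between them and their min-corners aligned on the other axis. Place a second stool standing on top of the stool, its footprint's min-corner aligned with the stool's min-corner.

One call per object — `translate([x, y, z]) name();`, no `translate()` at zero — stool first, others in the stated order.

stool();
translate([0, 444, 0]) chair();
translate([0, 0, 406]) stool_2();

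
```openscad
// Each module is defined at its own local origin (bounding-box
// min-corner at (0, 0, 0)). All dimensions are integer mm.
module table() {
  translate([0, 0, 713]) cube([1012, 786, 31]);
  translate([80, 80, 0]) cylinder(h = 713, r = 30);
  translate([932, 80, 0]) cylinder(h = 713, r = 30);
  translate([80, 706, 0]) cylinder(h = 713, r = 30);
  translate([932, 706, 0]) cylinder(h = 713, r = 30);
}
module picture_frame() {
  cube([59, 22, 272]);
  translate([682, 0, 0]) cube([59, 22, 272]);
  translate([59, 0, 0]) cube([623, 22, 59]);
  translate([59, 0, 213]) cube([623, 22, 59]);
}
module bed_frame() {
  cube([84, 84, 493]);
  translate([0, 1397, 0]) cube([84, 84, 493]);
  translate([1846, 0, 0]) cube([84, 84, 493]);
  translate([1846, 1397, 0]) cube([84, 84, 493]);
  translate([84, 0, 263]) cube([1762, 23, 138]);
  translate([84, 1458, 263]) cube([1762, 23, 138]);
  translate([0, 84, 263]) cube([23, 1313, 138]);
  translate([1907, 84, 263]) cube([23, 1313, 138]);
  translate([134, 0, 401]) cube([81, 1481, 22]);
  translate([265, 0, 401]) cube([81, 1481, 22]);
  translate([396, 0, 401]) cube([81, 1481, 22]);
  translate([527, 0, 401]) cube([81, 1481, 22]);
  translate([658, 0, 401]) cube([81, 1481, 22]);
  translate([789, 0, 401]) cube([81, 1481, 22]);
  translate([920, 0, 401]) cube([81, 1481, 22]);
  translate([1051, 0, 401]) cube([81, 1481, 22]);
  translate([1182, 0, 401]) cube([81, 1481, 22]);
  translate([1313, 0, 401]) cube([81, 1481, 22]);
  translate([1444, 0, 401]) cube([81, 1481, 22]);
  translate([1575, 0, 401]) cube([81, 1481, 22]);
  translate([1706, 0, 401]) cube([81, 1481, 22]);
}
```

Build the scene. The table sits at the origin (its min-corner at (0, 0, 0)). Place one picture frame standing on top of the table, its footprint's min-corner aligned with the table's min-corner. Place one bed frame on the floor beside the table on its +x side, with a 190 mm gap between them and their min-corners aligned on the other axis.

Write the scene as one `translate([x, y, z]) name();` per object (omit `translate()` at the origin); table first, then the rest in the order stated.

table();
translate([0, 0, 744]) picture_frame();
translate([1202, 0, 0]) bed_frame();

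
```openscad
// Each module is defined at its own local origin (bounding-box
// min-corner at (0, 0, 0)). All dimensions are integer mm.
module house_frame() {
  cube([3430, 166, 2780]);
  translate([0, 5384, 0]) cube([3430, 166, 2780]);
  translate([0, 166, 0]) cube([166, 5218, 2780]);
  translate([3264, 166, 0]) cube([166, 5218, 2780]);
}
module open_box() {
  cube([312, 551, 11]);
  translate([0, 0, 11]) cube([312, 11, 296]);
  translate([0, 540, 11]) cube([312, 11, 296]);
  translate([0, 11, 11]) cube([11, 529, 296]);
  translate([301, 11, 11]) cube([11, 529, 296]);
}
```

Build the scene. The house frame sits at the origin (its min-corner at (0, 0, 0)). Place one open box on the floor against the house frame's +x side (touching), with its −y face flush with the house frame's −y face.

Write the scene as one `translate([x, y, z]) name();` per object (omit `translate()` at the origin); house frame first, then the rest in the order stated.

house_frame();
translate([3430, 0, 0]) open_box();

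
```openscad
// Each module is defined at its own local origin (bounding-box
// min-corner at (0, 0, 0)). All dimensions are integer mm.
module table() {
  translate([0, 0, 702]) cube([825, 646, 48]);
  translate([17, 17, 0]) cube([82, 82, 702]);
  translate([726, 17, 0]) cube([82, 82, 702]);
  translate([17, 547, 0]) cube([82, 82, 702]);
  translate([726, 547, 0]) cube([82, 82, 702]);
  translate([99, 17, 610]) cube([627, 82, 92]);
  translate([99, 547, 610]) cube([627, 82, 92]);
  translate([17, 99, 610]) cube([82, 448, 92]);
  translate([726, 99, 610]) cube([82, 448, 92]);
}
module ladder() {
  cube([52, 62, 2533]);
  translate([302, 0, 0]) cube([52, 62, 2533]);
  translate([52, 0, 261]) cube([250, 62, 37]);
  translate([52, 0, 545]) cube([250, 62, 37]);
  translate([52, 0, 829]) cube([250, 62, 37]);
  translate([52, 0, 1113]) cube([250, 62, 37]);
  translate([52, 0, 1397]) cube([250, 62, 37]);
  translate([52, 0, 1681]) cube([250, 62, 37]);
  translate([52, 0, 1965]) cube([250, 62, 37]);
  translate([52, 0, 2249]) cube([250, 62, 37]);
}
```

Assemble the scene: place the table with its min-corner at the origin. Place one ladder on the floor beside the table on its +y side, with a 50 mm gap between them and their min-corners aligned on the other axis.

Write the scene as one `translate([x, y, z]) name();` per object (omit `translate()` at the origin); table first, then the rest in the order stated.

table();
translate([0, 696, 0]) ladder();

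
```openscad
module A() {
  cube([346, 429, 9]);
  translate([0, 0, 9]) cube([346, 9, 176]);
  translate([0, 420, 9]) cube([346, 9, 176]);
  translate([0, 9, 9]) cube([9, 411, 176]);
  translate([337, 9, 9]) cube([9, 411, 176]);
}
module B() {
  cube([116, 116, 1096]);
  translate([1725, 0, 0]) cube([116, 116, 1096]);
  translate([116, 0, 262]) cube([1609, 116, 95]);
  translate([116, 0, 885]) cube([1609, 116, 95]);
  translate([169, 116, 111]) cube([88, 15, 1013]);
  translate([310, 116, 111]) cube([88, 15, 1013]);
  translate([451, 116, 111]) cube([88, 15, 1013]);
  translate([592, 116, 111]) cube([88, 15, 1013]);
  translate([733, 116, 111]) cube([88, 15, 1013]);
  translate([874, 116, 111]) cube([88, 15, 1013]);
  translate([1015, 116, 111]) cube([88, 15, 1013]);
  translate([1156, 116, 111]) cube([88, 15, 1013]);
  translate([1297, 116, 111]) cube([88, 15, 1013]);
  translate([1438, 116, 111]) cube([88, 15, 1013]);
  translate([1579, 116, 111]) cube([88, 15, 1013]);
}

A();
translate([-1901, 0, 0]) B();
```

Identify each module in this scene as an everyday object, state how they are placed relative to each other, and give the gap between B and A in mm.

A is an open box. B is a fence section. The fence section is on the floor beside the open box on its −x side. The gap between the fence section and the open box is 60 mm.

The fence section's nearest face is 60 mm from the open box's −x face.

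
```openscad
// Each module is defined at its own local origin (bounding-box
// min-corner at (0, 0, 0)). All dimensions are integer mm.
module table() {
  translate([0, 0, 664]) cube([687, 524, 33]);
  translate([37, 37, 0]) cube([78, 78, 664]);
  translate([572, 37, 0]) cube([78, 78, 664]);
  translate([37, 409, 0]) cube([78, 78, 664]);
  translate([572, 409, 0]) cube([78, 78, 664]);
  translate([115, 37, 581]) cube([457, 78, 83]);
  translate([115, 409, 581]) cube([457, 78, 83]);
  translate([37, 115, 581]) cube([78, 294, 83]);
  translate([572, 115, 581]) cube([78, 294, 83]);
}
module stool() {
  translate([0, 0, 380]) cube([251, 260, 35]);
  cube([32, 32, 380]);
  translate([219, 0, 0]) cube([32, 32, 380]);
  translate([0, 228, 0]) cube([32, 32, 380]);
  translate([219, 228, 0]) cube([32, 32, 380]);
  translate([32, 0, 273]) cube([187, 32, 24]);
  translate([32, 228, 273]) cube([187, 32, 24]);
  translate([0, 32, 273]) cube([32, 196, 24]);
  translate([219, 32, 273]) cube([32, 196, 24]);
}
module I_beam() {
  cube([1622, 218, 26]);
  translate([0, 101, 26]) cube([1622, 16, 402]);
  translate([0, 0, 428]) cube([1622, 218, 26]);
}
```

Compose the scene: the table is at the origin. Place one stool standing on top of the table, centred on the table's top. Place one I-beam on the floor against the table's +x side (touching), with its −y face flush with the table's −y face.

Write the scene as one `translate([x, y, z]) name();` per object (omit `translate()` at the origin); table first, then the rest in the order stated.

table();
translate([218, 132, 697]) stool();
translate([687, 0, 0]) I_beam();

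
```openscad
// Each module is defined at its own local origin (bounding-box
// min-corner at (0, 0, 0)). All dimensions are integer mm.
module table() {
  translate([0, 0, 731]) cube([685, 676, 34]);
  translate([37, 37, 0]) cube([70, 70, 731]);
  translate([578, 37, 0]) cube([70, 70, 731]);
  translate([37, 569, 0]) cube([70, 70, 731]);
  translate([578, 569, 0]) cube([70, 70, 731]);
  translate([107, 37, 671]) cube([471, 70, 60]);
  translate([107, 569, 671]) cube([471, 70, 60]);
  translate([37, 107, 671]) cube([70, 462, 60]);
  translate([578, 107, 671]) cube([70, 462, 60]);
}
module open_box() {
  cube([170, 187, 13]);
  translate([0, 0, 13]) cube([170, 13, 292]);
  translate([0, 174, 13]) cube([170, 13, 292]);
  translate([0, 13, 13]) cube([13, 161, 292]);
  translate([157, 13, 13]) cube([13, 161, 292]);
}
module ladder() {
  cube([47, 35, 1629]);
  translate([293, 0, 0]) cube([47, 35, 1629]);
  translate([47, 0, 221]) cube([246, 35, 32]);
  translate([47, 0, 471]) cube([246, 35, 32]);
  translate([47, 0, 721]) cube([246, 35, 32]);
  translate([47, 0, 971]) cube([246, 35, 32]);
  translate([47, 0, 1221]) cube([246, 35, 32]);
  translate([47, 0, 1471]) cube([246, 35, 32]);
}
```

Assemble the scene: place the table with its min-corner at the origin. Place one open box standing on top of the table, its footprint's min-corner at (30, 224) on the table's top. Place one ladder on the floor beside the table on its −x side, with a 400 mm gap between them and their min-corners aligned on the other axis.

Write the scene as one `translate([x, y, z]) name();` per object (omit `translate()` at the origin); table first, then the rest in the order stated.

table();
translate([30, 224, 765]) open_box();
translate([-740, 0, 0]) ladder();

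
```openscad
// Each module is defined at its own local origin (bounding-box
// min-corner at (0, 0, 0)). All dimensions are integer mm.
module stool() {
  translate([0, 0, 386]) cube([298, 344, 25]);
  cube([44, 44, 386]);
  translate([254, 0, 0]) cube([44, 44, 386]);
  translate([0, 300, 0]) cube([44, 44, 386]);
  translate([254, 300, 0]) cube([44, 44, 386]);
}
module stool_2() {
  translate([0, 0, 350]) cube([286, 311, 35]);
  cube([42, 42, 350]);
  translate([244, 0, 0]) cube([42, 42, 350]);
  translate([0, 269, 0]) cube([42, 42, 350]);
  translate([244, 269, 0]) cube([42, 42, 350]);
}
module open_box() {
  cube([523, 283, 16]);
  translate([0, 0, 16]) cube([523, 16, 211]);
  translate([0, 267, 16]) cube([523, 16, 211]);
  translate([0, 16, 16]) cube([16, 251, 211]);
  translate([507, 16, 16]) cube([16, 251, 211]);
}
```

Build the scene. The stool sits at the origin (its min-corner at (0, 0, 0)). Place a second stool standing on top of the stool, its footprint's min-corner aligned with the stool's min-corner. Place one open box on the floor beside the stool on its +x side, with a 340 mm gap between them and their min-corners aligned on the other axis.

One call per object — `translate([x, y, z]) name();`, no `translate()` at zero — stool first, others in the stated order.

stool();
translate([0, 0, 411]) stool_2();
translate([638, 0, 0]) open_box();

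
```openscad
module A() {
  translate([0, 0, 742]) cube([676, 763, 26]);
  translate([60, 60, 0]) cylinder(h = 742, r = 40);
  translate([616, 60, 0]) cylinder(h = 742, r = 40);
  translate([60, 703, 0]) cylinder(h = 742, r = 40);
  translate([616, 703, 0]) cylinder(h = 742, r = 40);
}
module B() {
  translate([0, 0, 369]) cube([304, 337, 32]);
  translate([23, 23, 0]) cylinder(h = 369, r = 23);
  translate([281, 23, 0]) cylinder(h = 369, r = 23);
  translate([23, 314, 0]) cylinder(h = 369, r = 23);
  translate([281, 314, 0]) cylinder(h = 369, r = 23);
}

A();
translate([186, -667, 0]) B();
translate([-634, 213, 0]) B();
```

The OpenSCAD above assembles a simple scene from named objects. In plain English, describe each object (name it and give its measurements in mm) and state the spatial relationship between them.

A is a table: top 676 mm (x) × 763 mm (y), 26 mm thick, upper face at z = 768 mm, on four round legs of 80 mm diameter, each leg's bounding box inset 20 mm from the nearest pair of top edges, running from z = 0 to the bottom of the top.

B is a four-legged stool. The seat is 304×337 mm, 32 mm thick, top at z = 401 mm. It stands on four round legs, each 46 mm in diameter, from z = 0 to the seat underside, each leg's axis is inset half a diameter from the nearest pair of seat edges (so the leg's bounding box is flush with the corner).

Two stools sit around the table at the −y, −x sides.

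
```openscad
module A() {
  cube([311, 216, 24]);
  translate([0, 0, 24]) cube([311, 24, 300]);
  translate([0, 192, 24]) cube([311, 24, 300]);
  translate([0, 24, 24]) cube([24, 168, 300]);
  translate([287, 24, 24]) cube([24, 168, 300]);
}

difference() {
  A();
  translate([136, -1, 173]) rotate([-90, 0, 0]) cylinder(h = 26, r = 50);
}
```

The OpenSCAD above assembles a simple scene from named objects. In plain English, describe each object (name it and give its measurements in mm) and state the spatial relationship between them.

A is an open-topped rectangular box: outside dimensions 311×216×324 mm, with a uniform wall and base thickness of 24 mm. The base is a full 311×216 slab on the floor; four walls sit on top of the base. The front and back walls (the −y and +y sides) span the full width; the two side walls fit between them.

The open box has a circular hole of radius 50 mm through its front wall, centred at (x = 136, z = 173).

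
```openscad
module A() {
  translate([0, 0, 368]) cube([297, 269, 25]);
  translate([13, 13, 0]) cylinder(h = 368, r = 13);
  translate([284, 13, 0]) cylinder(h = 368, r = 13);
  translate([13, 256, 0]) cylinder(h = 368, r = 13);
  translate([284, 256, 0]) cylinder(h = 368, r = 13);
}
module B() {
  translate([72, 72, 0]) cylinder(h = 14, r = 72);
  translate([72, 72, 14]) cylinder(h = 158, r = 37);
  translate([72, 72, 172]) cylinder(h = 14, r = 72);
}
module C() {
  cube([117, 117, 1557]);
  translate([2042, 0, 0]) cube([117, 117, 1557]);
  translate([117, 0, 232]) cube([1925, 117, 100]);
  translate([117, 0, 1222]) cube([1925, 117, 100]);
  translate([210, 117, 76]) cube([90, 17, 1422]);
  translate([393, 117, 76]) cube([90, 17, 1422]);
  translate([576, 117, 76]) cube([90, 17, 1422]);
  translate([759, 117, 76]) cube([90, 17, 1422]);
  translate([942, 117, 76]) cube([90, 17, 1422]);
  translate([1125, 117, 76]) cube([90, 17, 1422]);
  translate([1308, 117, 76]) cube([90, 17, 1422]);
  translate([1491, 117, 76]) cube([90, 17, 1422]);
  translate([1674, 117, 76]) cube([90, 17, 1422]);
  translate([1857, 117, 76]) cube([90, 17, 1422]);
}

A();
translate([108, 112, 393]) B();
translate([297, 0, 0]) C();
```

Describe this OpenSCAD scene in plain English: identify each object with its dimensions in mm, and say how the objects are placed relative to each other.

A is a four-legged stool. The seat is a 297×269×25 mm slab whose top surface is at z = 393 mm; four round legs, each 26 mm in diameter, run from the floor (z = 0) to the underside of the seat, each leg's axis is inset half a diameter from the nearest pair of seat edges (so the leg's bounding box is flush with the corner).

B is a spool: two coaxial disc flanges of radius 72 mm and thickness 14 mm, joined by a core cylinder of radius 37 mm and height 158 mm. The lower flange rests on z = 0 and the three cylinders share a vertical axis.

C is a fence section. Two 117×117 mm posts, 1557 mm tall, stand on the floor with a clear span of 1925 mm between their inner faces. Two horizontal rails of 117×100 mm section span the gap between the posts with their undersides at z = 232 mm and z = 1222 mm, flush with the posts' −y face. 10 pickets, each 90 mm wide, 17 mm thick and 1422 mm tall, are fixed to the +y face of the rails with their bottoms at z = 76 mm, evenly spaced across the span with equal gaps (rounded down to the nearest mm) at the −x end and between each pair — any rounding remainder accumulates at the +x end.

The spool is on top of the stool. The fence section is against the stool's +x side, with their −y faces flush.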